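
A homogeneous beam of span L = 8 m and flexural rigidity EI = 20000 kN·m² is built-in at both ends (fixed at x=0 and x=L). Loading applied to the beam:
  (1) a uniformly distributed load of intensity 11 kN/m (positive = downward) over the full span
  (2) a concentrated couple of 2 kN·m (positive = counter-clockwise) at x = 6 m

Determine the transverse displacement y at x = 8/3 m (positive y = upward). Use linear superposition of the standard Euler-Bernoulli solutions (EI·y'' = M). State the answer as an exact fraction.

Load 1 — uniform load w=11 kN/m over full span:
  y_1 = -wx²(L-x)²/(24EI) = -11·(8/3)²·(8-(8/3))²/(24·20000) = -704/151875 m
Load 2 — applied couple M₀=2 kN·m at a=6 m (b=L-a=2):
  y_2 = (R_Ax³/6 - M_Ax²/2)/EI  [x≤a] with R_A=9/32, M_A=5/8 = ((9/32)·(8/3)³/6 - (5/8)·(8/3)²/2)/20000 = -1/15000 m
Superposition: y = Σ y_i = -5713/1215000 m ≈ -0.004702 m

y(8/3) = -5713/1215000 m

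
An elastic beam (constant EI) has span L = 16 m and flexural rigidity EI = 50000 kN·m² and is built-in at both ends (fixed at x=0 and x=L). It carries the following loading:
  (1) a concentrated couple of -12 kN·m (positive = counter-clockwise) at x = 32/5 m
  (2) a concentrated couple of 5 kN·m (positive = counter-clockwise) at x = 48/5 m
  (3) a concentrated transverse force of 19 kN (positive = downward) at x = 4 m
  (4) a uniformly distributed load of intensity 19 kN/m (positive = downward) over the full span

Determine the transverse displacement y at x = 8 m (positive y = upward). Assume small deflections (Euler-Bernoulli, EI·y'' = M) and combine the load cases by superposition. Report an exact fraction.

y(8) = -16354/234375 m

Load 1 — applied couple M₀=-12 kN·m at a=32/5 m (b=L-a=48/5):
  y_1 = (R_Ax³/6 - M_Ax²/2 - M₀(x-a)²/2)/EI  [x>a] with R_A=-27/25, M_A=-36/25 = ((-27/25)·8³/6 - (-36/25)·8²/2 - (-12)·(8-(32/5))²/2)/50000 = -48/78125 m
Load 2 — applied couple M₀=5 kN·m at a=48/5 m (b=L-a=32/5):
  y_2 = (R_Ax³/6 - M_Ax²/2)/EI  [x≤a] with R_A=9/20, M_A=8/5 = ((9/20)·8³/6 - (8/5)·8²/2)/50000 = -4/15625 m
Load 3 — point force P=19 kN at a=4 m (b=L-a=12):
  y_3 = -Pa²(L-x)²(3bL-(3b+a)(L-x))/(6L³EI)  [x>a] = -19·4²·(16-8)²·(3·12·16-(3·12+4)·(16-8))/(6·16³·50000) = -38/9375 m
Load 4 — uniform load w=19 kN/m over full span:
  y_4 = -wx²(L-x)²/(24EI) = -19·8²·(16-8)²/(24·50000) = -608/9375 m
Superposition: y = Σ y_i = -16354/234375 m ≈ -0.069777 m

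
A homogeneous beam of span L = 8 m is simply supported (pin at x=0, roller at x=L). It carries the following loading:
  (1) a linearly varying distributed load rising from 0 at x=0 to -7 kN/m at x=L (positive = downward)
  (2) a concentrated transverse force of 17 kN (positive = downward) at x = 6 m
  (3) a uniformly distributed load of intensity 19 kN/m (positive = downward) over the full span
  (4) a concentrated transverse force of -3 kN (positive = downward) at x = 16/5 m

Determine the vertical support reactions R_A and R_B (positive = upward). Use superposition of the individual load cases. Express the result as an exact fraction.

Load 1 — triangular load w₀=-7 kN/m (0→w₀ over full span):
  R_A = w₀L/6 = (-7)·8/6 = -28/3 kN
  R_B = w₀L/3 = (-7)·8/3 = -56/3 kN
Load 2 — point force P=17 kN at a=6 m (b=L-a=2):
  R_A = Pb/L = 17·2/8 = 17/4 kN
  R_B = Pa/L = 17·6/8 = 51/4 kN
Load 3 — uniform load w=19 kN/m over full span:
  R_A = wL/2 = 19·8/2 = 76 kN
  R_B = wL/2 = 19·8/2 = 76 kN
Load 4 — point force P=-3 kN at a=16/5 m (b=L-a=24/5):
  R_A = Pb/L = (-3)·(24/5)/8 = -9/5 kN
  R_B = Pa/L = (-3)·(16/5)/8 = -6/5 kN
Superposition: R_A = 4147/60 kN, R_B = 4133/60 kN

R_A = 4147/60 kN, R_B = 4133/60 kN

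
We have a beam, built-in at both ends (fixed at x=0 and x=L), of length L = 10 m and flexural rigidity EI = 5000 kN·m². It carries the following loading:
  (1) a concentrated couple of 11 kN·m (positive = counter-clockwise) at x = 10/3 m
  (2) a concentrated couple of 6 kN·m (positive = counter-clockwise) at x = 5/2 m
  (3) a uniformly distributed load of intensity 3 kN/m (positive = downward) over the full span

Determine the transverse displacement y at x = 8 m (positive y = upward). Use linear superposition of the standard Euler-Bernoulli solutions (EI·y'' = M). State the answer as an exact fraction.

y(8) = -4279/900000 m

Load 1 — applied couple M₀=11 kN·m at a=10/3 m (b=L-a=20/3):
  y_1 = (R_Ax³/6 - M_Ax²/2 - M₀(x-a)²/2)/EI  [x>a] with R_A=22/15, M_A=0 = ((22/15)·8³/6 - 0·8²/2 - 11·(8-(10/3))²/2)/5000 = 121/112500 m
Load 2 — applied couple M₀=6 kN·m at a=5/2 m (b=L-a=15/2):
  y_2 = (R_Ax³/6 - M_Ax²/2 - M₀(x-a)²/2)/EI  [x>a] with R_A=27/40, M_A=-9/8 = ((27/40)·8³/6 - (-9/8)·8²/2 - 6·(8-(5/2))²/2)/5000 = 57/100000 m
Load 3 — uniform load w=3 kN/m over full span:
  y_3 = -wx²(L-x)²/(24EI) = -3·8²·(10-8)²/(24·5000) = -4/625 m
Superposition: y = Σ y_i = -4279/900000 m ≈ -0.004754 m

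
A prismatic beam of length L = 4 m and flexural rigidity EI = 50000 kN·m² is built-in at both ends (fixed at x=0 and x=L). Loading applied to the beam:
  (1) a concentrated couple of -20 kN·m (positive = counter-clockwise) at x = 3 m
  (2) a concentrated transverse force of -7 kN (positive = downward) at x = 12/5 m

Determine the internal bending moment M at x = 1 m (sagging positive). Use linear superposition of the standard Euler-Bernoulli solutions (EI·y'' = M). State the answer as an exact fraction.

Load 1 — applied couple M₀=-20 kN·m at a=3 m (b=L-a=1):
  M_1 = R_Ax - M_A  [x≤a] with R_A=-45/8, M_A=-25/4 = (-45/8)·1 - (-25/4) = 5/8 kN·m
Load 2 — point force P=-7 kN at a=12/5 m (b=L-a=8/5):
  M_2 = Pb²(3a+b)x/L³ - Pab²/L²  [x≤a] = (-7)·(8/5)²·(3·(12/5)+(8/5))·1/4³ - (-7)·(12/5)·(8/5)²/4² = 28/125 kN·m
Superposition: M = Σ M_i = 849/1000 kN·m ≈ 0.849000 kN·m

M(1) = 849/1000 kN·m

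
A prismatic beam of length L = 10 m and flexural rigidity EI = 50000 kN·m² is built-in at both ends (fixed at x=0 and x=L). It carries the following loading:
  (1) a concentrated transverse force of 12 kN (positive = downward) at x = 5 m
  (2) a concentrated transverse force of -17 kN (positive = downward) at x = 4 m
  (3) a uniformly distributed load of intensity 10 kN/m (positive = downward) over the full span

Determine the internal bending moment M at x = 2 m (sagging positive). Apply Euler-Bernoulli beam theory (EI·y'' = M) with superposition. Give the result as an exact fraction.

M(2) = -1457/375 kN·m

Load 1 — point force P=12 kN at a=5 m (b=L-a=5):
  M_1 = Pb²(3a+b)x/L³ - Pab²/L²  [x≤a] = 12·5²·(3·5+5)·2/10³ - 12·5·5²/10² = -3 kN·m
Load 2 — point force P=-17 kN at a=4 m (b=L-a=6):
  M_2 = Pb²(3a+b)x/L³ - Pab²/L²  [x≤a] = (-17)·6²·(3·4+6)·2/10³ - (-17)·4·6²/10² = 306/125 kN·m
Load 3 — uniform load w=10 kN/m over full span:
  M_3 = wLx/2 - wL²/12 - wx²/2 = 10·10·2/2 - 10·10²/12 - 10·2²/2 = -10/3 kN·m
Superposition: M = Σ M_i = -1457/375 kN·m ≈ -3.885333 kN·m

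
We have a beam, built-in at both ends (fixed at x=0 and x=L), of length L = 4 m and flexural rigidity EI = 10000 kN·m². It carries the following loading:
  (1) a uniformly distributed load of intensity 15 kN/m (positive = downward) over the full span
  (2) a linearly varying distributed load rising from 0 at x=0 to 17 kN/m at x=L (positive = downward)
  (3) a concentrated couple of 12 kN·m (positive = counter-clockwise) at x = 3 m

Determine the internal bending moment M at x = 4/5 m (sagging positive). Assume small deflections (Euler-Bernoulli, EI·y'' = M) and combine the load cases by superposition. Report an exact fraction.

M(4/5) = -4679/1500 kN·m

Load 1 — uniform load w=15 kN/m over full span:
  M_1 = wLx/2 - wL²/12 - wx²/2 = 15·4·(4/5)/2 - 15·4²/12 - 15·(4/5)²/2 = -4/5 kN·m
Load 2 — triangular load w₀=17 kN/m (0→w₀ over full span):
  M_2 = 3w₀Lx/20 - w₀L²/30 - w₀x³/(6L) = 3·17·4·(4/5)/20 - 17·4²/30 - 17·(4/5)³/(6·4) = -476/375 kN·m
Load 3 — applied couple M₀=12 kN·m at a=3 m (b=L-a=1):
  M_3 = R_Ax - M_A  [x≤a] with R_A=27/8, M_A=15/4 = (27/8)·(4/5) - (15/4) = -21/20 kN·m
Superposition: M = Σ M_i = -4679/1500 kN·m ≈ -3.119333 kN·m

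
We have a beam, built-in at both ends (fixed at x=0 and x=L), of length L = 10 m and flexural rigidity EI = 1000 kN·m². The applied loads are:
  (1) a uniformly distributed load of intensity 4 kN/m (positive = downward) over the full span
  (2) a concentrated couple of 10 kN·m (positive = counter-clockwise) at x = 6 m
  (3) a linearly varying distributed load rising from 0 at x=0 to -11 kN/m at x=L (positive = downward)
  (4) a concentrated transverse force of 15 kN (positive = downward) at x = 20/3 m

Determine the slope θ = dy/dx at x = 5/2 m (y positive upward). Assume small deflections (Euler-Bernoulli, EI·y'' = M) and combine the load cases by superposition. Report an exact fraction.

θ(5/2) = -2171/256000 rad

Load 1 — uniform load w=4 kN/m over full span:
  θ_1 = -wx(L-x)(L-2x)/(12EI) = -4·(5/2)·(10-(5/2))·(10-2·(5/2))/(12·1000) = -1/32 rad
Load 2 — applied couple M₀=10 kN·m at a=6 m (b=L-a=4):
  θ_2 = (R_Ax²/2 - M_Ax)/EI  [x≤a] with R_A=36/25, M_A=16/5 = ((36/25)·(5/2)²/2 - (16/5)·(5/2))/1000 = -7/2000 rad
Load 3 — triangular load w₀=-11 kN/m (0→w₀ over full span):
  θ_3 = -w₀(2x(L-x)(L-2x)(x+2L)+x²(L-x)²)/(120LEI) = -(-11)·(2·(5/2)·(10-(5/2))·(10-2·(5/2))·((5/2)+2·10)+(5/2)²·(10-(5/2))²)/(120·10·1000) = 429/10240 rad
Load 4 — point force P=15 kN at a=20/3 m (b=L-a=10/3):
  θ_4 = -Pb²x(2aL-(3a+b)x)/(2L³EI)  [x≤a] = -15·(10/3)²·(5/2)·(2·(20/3)·10-(3·(20/3)+(10/3))·(5/2))/(2·10³·1000) = -1/64 rad
Superposition: θ = Σ θ_i = -2171/256000 rad ≈ -0.008480 rad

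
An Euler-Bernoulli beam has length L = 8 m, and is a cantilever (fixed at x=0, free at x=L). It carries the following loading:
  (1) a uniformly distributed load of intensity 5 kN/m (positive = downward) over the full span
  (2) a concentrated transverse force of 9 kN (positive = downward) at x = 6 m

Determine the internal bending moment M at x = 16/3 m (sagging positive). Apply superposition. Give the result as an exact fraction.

Load 1 — uniform load w=5 kN/m over full span:
  M_1 = -w(L-x)²/2 = -5·(8-(16/3))²/2 = -160/9 kN·m
Load 2 — point force P=9 kN at a=6 m (b=L-a=2):
  M_2 = -P(a-x)  [x≤a] = -9·(6-(16/3)) = -6 kN·m
Superposition: M = Σ M_i = -214/9 kN·m ≈ -23.777778 kN·m

M(16/3) = -214/9 kN·m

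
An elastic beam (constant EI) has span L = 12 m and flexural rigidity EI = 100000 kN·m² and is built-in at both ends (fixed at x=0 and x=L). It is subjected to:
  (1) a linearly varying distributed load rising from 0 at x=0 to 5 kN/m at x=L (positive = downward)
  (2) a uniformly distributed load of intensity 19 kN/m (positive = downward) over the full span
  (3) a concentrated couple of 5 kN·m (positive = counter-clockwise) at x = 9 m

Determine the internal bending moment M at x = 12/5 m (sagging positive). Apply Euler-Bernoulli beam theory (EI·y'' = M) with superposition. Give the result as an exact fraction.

Load 1 — triangular load w₀=5 kN/m (0→w₀ over full span):
  M_1 = 3w₀Lx/20 - w₀L²/30 - w₀x³/(6L) = 3·5·12·(12/5)/20 - 5·12²/30 - 5·(12/5)³/(6·12) = -84/25 kN·m
Load 2 — uniform load w=19 kN/m over full span:
  M_2 = wLx/2 - wL²/12 - wx²/2 = 19·12·(12/5)/2 - 19·12²/12 - 19·(12/5)²/2 = -228/25 kN·m
Load 3 — applied couple M₀=5 kN·m at a=9 m (b=L-a=3):
  M_3 = R_Ax - M_A  [x≤a] with R_A=15/32, M_A=25/16 = (15/32)·(12/5) - (25/16) = -7/16 kN·m
Superposition: M = Σ M_i = -5167/400 kN·m ≈ -12.917500 kN·m

M(12/5) = -5167/400 kN·m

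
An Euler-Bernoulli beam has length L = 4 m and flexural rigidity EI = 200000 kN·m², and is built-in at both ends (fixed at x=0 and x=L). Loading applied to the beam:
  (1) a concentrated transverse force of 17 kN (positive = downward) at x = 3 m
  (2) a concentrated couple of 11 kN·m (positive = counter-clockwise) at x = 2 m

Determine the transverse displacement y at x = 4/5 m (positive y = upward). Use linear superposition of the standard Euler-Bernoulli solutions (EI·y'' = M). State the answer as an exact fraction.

Load 1 — point force P=17 kN at a=3 m (b=L-a=1):
  y_1 = -Pb²x²(3aL-(3a+b)x)/(6L³EI)  [x≤a] = -17·1²·(4/5)²·(3·3·4-(3·3+1)·(4/5))/(6·4³·200000) = -119/30000000 m
Load 2 — applied couple M₀=11 kN·m at a=2 m (b=L-a=2):
  y_2 = (R_Ax³/6 - M_Ax²/2)/EI  [x≤a] with R_A=33/8, M_A=11/4 = ((33/8)·(4/5)³/6 - (11/4)·(4/5)²/2)/200000 = -33/12500000 m
Superposition: y = Σ y_i = -991/150000000 m ≈ -0.000007 m

y(4/5) = -991/150000000 m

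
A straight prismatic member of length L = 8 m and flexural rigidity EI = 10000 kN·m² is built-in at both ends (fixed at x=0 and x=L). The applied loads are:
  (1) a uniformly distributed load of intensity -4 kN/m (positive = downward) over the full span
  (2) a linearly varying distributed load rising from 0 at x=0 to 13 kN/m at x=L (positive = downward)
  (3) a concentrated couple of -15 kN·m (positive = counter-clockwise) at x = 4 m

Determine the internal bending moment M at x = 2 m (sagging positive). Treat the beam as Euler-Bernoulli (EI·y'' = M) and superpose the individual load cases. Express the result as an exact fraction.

Load 1 — uniform load w=-4 kN/m over full span:
  M_1 = wLx/2 - wL²/12 - wx²/2 = (-4)·8·2/2 - (-4)·8²/12 - (-4)·2²/2 = -8/3 kN·m
Load 2 — triangular load w₀=13 kN/m (0→w₀ over full span):
  M_2 = 3w₀Lx/20 - w₀L²/30 - w₀x³/(6L) = 3·13·8·2/20 - 13·8²/30 - 13·2³/(6·8) = 13/10 kN·m
Load 3 — applied couple M₀=-15 kN·m at a=4 m (b=L-a=4):
  M_3 = R_Ax - M_A  [x≤a] with R_A=-45/16, M_A=-15/4 = (-45/16)·2 - (-15/4) = -15/8 kN·m
Superposition: M = Σ M_i = -389/120 kN·m ≈ -3.241667 kN·m

M(2) = -389/120 kN·m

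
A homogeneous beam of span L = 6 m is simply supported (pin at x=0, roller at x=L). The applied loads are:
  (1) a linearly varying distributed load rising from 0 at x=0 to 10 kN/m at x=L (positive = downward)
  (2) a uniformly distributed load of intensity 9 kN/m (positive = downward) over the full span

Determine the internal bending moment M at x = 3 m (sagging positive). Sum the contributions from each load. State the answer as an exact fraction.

Load 1 — triangular load w₀=10 kN/m (0→w₀ over full span):
  M_1 = w₀Lx/6 - w₀x³/(6L) = 10·6·3/6 - 10·3³/(6·6) = 45/2 kN·m
Load 2 — uniform load w=9 kN/m over full span:
  M_2 = wx(L-x)/2 = 9·3·(6-3)/2 = 81/2 kN·m
Superposition: M = Σ M_i = 63 kN·m ≈ 63.000000 kN·m

M(3) = 63 kN·m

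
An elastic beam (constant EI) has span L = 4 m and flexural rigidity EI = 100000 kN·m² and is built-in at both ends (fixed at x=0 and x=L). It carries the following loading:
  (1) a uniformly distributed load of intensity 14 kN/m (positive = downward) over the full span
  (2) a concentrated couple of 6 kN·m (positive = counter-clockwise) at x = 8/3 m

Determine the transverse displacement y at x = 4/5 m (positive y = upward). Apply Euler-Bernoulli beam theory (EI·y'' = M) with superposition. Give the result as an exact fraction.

y(4/5) = -503/11718750 m

Load 1 — uniform load w=14 kN/m over full span:
  y_1 = -wx²(L-x)²/(24EI) = -14·(4/5)²·(4-(4/5))²/(24·100000) = -224/5859375 m
Load 2 — applied couple M₀=6 kN·m at a=8/3 m (b=L-a=4/3):
  y_2 = (R_Ax³/6 - M_Ax²/2)/EI  [x≤a] with R_A=2, M_A=2 = (2·(4/5)³/6 - 2·(4/5)²/2)/100000 = -11/2343750 m
Superposition: y = Σ y_i = -503/11718750 m ≈ -0.000043 m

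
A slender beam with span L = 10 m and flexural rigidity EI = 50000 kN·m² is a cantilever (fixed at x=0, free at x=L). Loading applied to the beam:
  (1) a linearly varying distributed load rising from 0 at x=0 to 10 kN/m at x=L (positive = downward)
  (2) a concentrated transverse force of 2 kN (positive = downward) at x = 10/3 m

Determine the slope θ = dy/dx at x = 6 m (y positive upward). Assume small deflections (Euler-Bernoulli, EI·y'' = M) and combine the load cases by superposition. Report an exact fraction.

θ(6) = -5243/225000 rad

Load 1 — triangular load w₀=10 kN/m (0→w₀ over full span):
  θ_1 = (w₀Lx²/4-w₀L²x/3-w₀x⁴/(24L))/EI = (10·10·6²/4-10·10²·6/3-10·6⁴/(24·10))/50000 = -577/25000 rad
Load 2 — point force P=2 kN at a=10/3 m (b=L-a=20/3):
  θ_2 = -Pa²/(2EI)  [x>a] = -2·(10/3)²/(2·50000) = -1/4500 rad
Superposition: θ = Σ θ_i = -5243/225000 rad ≈ -0.023302 rad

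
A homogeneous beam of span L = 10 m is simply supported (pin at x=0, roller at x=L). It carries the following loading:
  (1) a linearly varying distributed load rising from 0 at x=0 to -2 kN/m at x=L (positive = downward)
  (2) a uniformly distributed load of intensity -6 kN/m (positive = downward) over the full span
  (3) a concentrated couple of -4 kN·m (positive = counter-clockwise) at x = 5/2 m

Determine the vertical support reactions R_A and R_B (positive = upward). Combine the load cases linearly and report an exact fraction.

R_A = -506/15 kN, R_B = -544/15 kN

Load 1 — triangular load w₀=-2 kN/m (0→w₀ over full span):
  R_A = w₀L/6 = (-2)·10/6 = -10/3 kN
  R_B = w₀L/3 = (-2)·10/3 = -20/3 kN
Load 2 — uniform load w=-6 kN/m over full span:
  R_A = wL/2 = (-6)·10/2 = -30 kN
  R_B = wL/2 = (-6)·10/2 = -30 kN
Load 3 — applied couple M₀=-4 kN·m at a=5/2 m (b=L-a=15/2):
  R_A = M₀/L = (-4)/10 = -2/5 kN
  R_B = -M₀/L = -(-4)/10 = 2/5 kN
Superposition: R_A = -506/15 kN, R_B = -544/15 kN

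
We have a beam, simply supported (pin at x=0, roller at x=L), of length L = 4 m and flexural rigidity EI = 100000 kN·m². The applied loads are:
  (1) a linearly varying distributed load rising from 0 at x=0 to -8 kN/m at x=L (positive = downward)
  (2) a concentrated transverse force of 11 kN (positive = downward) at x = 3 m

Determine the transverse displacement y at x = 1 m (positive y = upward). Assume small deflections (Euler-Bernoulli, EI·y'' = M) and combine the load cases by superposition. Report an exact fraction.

Load 1 — triangular load w₀=-8 kN/m (0→w₀ over full span):
  y_1 = -w₀x(7L⁴-10L²x²+3x⁴)/(360LEI) = -(-8)·1·(7·4⁴-10·4²·1²+3·1⁴)/(360·4·100000) = 109/1200000 m
Load 2 — point force P=11 kN at a=3 m (b=L-a=1):
  y_2 = -Pbx(L²-b²-x²)/(6LEI)  [x≤a] = -11·1·1·(4²-1²-1²)/(6·4·100000) = -77/1200000 m
Superposition: y = Σ y_i = 1/37500 m ≈ 0.000027 m

y(1) = 1/37500 m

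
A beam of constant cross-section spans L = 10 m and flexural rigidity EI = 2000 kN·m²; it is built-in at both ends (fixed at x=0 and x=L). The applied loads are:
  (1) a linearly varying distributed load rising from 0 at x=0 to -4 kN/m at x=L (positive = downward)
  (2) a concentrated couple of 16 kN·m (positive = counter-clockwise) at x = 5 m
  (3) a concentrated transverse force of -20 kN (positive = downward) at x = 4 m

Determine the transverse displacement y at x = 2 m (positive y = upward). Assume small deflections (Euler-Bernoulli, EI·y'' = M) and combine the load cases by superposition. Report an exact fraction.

y(2) = 509/18750 m

Load 1 — triangular load w₀=-4 kN/m (0→w₀ over full span):
  y_1 = -w₀x²(L-x)²(x+2L)/(120LEI) = -(-4)·2²·(10-2)²·(2+2·10)/(120·10·2000) = 88/9375 m
Load 2 — applied couple M₀=16 kN·m at a=5 m (b=L-a=5):
  y_2 = (R_Ax³/6 - M_Ax²/2)/EI  [x≤a] with R_A=12/5, M_A=4 = ((12/5)·2³/6 - 4·2²/2)/2000 = -3/1250 m
Load 3 — point force P=-20 kN at a=4 m (b=L-a=6):
  y_3 = -Pb²x²(3aL-(3a+b)x)/(6L³EI)  [x≤a] = -(-20)·6²·2²·(3·4·10-(3·4+6)·2)/(6·10³·2000) = 63/3125 m
Superposition: y = Σ y_i = 509/18750 m ≈ 0.027147 m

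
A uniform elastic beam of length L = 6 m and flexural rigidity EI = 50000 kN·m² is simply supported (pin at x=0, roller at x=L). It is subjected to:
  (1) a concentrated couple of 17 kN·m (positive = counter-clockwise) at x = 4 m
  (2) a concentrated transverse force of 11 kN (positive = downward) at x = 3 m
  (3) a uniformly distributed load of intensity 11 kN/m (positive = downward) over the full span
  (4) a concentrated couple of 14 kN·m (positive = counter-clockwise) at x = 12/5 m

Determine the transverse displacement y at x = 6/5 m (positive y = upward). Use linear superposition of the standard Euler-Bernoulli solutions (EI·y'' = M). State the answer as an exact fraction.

y(6/5) = -186413/62500000 m

Load 1 — applied couple M₀=17 kN·m at a=4 m (b=L-a=2):
  y_1 = (M₀x³/(6L)+C₁x)/EI  [x≤a] with C₁=M₀(3b²-L²)/(6L)=-34/3 = (17·(6/5)³/(6·6)+(-34/3)·(6/5))/50000 = -799/3125000 m
Load 2 — point force P=11 kN at a=3 m (b=L-a=3):
  y_2 = -Pbx(L²-b²-x²)/(6LEI)  [x≤a] = -11·3·(6/5)·(6²-3²-(6/5)²)/(6·6·50000) = -7029/12500000 m
Load 3 — uniform load w=11 kN/m over full span:
  y_3 = -wx(L³-2Lx²+x³)/(24EI) = -11·(6/5)·(6³-2·6·(6/5)²+(6/5)³)/(24·50000) = -8613/3906250 m
Load 4 — applied couple M₀=14 kN·m at a=12/5 m (b=L-a=18/5):
  y_4 = (M₀x³/(6L)+C₁x)/EI  [x≤a] with C₁=M₀(3b²-L²)/(6L)=28/25 = (14·(6/5)³/(6·6)+(28/25)·(6/5))/50000 = 63/1562500 m
Superposition: y = Σ y_i = -186413/62500000 m ≈ -0.002983 m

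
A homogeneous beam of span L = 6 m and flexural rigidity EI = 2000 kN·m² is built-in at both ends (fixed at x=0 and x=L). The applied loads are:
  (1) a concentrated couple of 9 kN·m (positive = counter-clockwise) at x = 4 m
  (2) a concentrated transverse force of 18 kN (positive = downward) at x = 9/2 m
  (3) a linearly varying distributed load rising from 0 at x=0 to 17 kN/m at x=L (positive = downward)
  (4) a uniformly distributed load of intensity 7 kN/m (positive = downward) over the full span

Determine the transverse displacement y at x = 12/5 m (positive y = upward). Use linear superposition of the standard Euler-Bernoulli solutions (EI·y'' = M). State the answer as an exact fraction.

y(12/5) = -1852677/62500000 m

Load 1 — applied couple M₀=9 kN·m at a=4 m (b=L-a=2):
  y_1 = (R_Ax³/6 - M_Ax²/2)/EI  [x≤a] with R_A=2, M_A=3 = (2·(12/5)³/6 - 3·(12/5)²/2)/2000 = -63/31250 m
Load 2 — point force P=18 kN at a=9/2 m (b=L-a=3/2):
  y_2 = -Pb²x²(3aL-(3a+b)x)/(6L³EI)  [x≤a] = -18·(3/2)²·(12/5)²·(3·(9/2)·6-(3·(9/2)+(3/2))·(12/5))/(6·6³·2000) = -81/20000 m
Load 3 — triangular load w₀=17 kN/m (0→w₀ over full span):
  y_3 = -w₀x²(L-x)²(x+2L)/(120LEI) = -17·(12/5)²·(6-(12/5))²·((12/5)+2·6)/(120·6·2000) = -24786/1953125 m
Load 4 — uniform load w=7 kN/m over full span:
  y_4 = -wx²(L-x)²/(24EI) = -7·(12/5)²·(6-(12/5))²/(24·2000) = -1701/156250 m
Superposition: y = Σ y_i = -1852677/62500000 m ≈ -0.029643 m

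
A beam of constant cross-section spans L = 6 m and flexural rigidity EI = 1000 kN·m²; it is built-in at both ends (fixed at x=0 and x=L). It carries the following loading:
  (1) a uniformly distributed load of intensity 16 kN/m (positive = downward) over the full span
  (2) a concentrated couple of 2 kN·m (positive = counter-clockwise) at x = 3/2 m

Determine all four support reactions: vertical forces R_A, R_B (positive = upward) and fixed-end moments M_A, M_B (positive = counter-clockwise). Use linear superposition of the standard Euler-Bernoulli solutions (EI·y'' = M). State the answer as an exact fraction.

R_A = 387/8 kN, M_A = 381/8 kN·m, R_B = 381/8 kN, M_B = -379/8 kN·m

Load 1 — uniform load w=16 kN/m over full span:
  R_A = wL/2 = 16·6/2 = 48 kN
  M_A = wL²/12 = 16·6²/12 = 48 kN·m
  R_B = wL/2 = 16·6/2 = 48 kN
  M_B = -wL²/12 = -16·6²/12 = -48 kN·m
Load 2 — applied couple M₀=2 kN·m at a=3/2 m (b=L-a=9/2):
  R_A = 6M₀ab/L³ = 6·2·(3/2)·(9/2)/6³ = 3/8 kN
  M_A = M₀b(2a-b)/L² = 2·(9/2)·(2·(3/2)-(9/2))/6² = -3/8 kN·m
  R_B = -6M₀ab/L³ = -6·2·(3/2)·(9/2)/6³ = -3/8 kN
  M_B = M₀a(2b-a)/L² = 2·(3/2)·(2·(9/2)-(3/2))/6² = 5/8 kN·m
Superposition: R_A = 387/8 kN, M_A = 381/8 kN·m, R_B = 381/8 kN, M_B = -379/8 kN·m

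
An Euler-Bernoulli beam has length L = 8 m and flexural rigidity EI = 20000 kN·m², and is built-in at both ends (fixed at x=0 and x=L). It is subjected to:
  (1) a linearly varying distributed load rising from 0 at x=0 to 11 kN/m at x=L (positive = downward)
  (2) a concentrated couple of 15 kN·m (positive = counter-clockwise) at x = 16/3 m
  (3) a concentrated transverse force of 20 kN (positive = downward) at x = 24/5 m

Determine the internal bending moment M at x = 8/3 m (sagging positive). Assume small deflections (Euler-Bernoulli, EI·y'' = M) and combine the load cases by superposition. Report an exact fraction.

Load 1 — triangular load w₀=11 kN/m (0→w₀ over full span):
  M_1 = 3w₀Lx/20 - w₀L²/30 - w₀x³/(6L) = 3·11·8·(8/3)/20 - 11·8²/30 - 11·(8/3)³/(6·8) = 2992/405 kN·m
Load 2 — applied couple M₀=15 kN·m at a=16/3 m (b=L-a=8/3):
  M_2 = R_Ax - M_A  [x≤a] with R_A=5/2, M_A=5 = (5/2)·(8/3) - 5 = 5/3 kN·m
Load 3 — point force P=20 kN at a=24/5 m (b=L-a=16/5):
  M_3 = Pb²(3a+b)x/L³ - Pab²/L²  [x≤a] = 20·(16/5)²·(3·(24/5)+(16/5))·(8/3)/8³ - 20·(24/5)·(16/5)²/8² = 256/75 kN·m
Superposition: M = Σ M_i = 25247/2025 kN·m ≈ 12.467654 kN·m

M(8/3) = 25247/2025 kN·m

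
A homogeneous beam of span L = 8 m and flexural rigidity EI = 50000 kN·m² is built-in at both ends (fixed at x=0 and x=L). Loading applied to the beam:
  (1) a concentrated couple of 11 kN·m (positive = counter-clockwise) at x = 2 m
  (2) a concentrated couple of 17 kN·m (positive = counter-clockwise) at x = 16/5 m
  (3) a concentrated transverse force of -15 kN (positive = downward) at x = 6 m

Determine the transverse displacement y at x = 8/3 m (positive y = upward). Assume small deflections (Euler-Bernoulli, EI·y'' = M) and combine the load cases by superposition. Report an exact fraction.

Load 1 — applied couple M₀=11 kN·m at a=2 m (b=L-a=6):
  y_1 = (R_Ax³/6 - M_Ax²/2 - M₀(x-a)²/2)/EI  [x>a] with R_A=99/64, M_A=-33/16 = ((99/64)·(8/3)³/6 - (-33/16)·(8/3)²/2 - 11·((8/3)-2)²/2)/50000 = 11/56250 m
Load 2 — applied couple M₀=17 kN·m at a=16/5 m (b=L-a=24/5):
  y_2 = (R_Ax³/6 - M_Ax²/2)/EI  [x≤a] with R_A=153/50, M_A=51/25 = ((153/50)·(8/3)³/6 - (51/25)·(8/3)²/2)/50000 = 34/703125 m
Load 3 — point force P=-15 kN at a=6 m (b=L-a=2):
  y_3 = -Pb²x²(3aL-(3a+b)x)/(6L³EI)  [x≤a] = -(-15)·2²·(8/3)²·(3·6·8-(3·6+2)·(8/3))/(6·8³·50000) = 17/67500 m
Superposition: y = Σ y_i = 4183/8437500 m ≈ 0.000496 m

y(8/3) = 4183/8437500 m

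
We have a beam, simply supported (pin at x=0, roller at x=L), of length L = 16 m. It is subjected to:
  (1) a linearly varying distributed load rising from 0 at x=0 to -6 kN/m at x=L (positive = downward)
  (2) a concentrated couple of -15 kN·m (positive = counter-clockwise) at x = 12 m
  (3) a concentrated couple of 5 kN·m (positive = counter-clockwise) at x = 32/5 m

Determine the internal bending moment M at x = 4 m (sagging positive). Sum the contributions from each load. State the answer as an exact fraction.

M(4) = -125/2 kN·m

Load 1 — triangular load w₀=-6 kN/m (0→w₀ over full span):
  M_1 = w₀Lx/6 - w₀x³/(6L) = (-6)·16·4/6 - (-6)·4³/(6·16) = -60 kN·m
Load 2 — applied couple M₀=-15 kN·m at a=12 m (b=L-a=4):
  M_2 = M₀x/L  [x≤a] = (-15)·4/16 = -15/4 kN·m
Load 3 — applied couple M₀=5 kN·m at a=32/5 m (b=L-a=48/5):
  M_3 = M₀x/L  [x≤a] = 5·4/16 = 5/4 kN·m
Superposition: M = Σ M_i = -125/2 kN·m ≈ -62.500000 kN·m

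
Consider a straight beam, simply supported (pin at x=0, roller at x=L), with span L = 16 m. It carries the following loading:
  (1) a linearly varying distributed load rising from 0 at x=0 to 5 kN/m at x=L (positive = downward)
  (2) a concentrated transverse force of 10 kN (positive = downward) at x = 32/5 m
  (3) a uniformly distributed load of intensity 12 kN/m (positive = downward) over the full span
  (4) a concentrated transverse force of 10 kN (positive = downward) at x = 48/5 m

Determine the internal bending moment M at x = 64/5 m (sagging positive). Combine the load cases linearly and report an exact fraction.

Load 1 — triangular load w₀=5 kN/m (0→w₀ over full span):
  M_1 = w₀Lx/6 - w₀x³/(6L) = 5·16·(64/5)/6 - 5·(64/5)³/(6·16) = 1536/25 kN·m
Load 2 — point force P=10 kN at a=32/5 m (b=L-a=48/5):
  M_2 = Pa(L-x)/L  [x>a] = 10·(32/5)·(16-(64/5))/16 = 64/5 kN·m
Load 3 — uniform load w=12 kN/m over full span:
  M_3 = wx(L-x)/2 = 12·(64/5)·(16-(64/5))/2 = 6144/25 kN·m
Load 4 — point force P=10 kN at a=48/5 m (b=L-a=32/5):
  M_4 = Pa(L-x)/L  [x>a] = 10·(48/5)·(16-(64/5))/16 = 96/5 kN·m
Superposition: M = Σ M_i = 1696/5 kN·m ≈ 339.200000 kN·m

M(64/5) = 1696/5 kN·m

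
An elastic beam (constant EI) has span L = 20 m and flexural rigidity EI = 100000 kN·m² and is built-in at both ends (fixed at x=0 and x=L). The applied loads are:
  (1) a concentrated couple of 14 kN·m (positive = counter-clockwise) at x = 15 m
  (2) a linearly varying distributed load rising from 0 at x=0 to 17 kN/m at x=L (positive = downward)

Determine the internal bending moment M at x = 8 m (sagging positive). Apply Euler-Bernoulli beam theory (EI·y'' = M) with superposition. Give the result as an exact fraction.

M(8) = 4429/40 kN·m

Load 1 — applied couple M₀=14 kN·m at a=15 m (b=L-a=5):
  M_1 = R_Ax - M_A  [x≤a] with R_A=63/80, M_A=35/8 = (63/80)·8 - (35/8) = 77/40 kN·m
Load 2 — triangular load w₀=17 kN/m (0→w₀ over full span):
  M_2 = 3w₀Lx/20 - w₀L²/30 - w₀x³/(6L) = 3·17·20·8/20 - 17·20²/30 - 17·8³/(6·20) = 544/5 kN·m
Superposition: M = Σ M_i = 4429/40 kN·m ≈ 110.725000 kN·m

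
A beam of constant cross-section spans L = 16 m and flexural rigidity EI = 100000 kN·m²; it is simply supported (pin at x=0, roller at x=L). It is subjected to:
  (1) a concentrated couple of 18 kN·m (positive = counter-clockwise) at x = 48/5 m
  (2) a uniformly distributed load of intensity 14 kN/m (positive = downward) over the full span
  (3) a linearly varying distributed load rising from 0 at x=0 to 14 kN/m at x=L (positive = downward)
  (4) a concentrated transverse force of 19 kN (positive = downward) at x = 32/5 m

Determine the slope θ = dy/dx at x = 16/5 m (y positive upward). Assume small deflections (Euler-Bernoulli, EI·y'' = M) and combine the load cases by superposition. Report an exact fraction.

θ(16/5) = -543547/17578125 rad

Load 1 — applied couple M₀=18 kN·m at a=48/5 m (b=L-a=32/5):
  θ_1 = (M₀x²/(2L)+C₁)/EI  [x≤a] with C₁=M₀(3b²-L²)/(6L)=-624/25 = (18·(16/5)²/(2·16)+(-624/25))/100000 = -3/15625 rad
Load 2 — uniform load w=14 kN/m over full span:
  θ_2 = -w(L³-6Lx²+4x³)/(24EI) = -14·(16³-6·16·(16/5)²+4·(16/5)³)/(24·100000) = -7392/390625 rad
Load 3 — triangular load w₀=14 kN/m (0→w₀ over full span):
  θ_3 = -w₀(7L⁴-30L²x²+15x⁴)/(360LEI) = -14·(7·16⁴-30·16²·(16/5)²+15·(16/5)⁴)/(360·16·100000) = -163072/17578125 rad
Load 4 — point force P=19 kN at a=32/5 m (b=L-a=48/5):
  θ_4 = -Pb(L²-b²-3x²)/(6LEI)  [x≤a] = -19·(48/5)·(16²-(48/5)²-3·(16/5)²)/(6·16·100000) = -988/390625 rad
Superposition: θ = Σ θ_i = -543547/17578125 rad ≈ -0.030922 rad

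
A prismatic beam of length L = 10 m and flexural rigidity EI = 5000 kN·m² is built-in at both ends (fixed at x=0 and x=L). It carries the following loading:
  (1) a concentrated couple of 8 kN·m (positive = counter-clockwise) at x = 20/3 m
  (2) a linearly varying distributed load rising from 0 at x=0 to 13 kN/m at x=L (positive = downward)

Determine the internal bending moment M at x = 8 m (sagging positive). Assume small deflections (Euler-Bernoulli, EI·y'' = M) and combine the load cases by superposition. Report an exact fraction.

Load 1 — applied couple M₀=8 kN·m at a=20/3 m (b=L-a=10/3):
  M_1 = R_Ax - M_A - M₀  [x>a] with R_A=16/15, M_A=8/3 = (16/15)·8 - (8/3) - 8 = -32/15 kN·m
Load 2 — triangular load w₀=13 kN/m (0→w₀ over full span):
  M_2 = 3w₀Lx/20 - w₀L²/30 - w₀x³/(6L) = 3·13·10·8/20 - 13·10²/30 - 13·8³/(6·10) = 26/15 kN·m
Superposition: M = Σ M_i = -2/5 kN·m ≈ -0.400000 kN·m

M(8) = -2/5 kN·m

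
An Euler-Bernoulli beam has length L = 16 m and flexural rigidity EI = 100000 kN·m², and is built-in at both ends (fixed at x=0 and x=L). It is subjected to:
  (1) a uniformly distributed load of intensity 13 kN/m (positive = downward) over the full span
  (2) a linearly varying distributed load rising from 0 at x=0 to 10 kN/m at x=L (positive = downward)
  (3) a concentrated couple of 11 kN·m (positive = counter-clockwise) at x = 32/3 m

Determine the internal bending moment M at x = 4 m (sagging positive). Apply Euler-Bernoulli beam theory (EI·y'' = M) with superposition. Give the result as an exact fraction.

M(4) = 116/3 kN·m

Load 1 — uniform load w=13 kN/m over full span:
  M_1 = wLx/2 - wL²/12 - wx²/2 = 13·16·4/2 - 13·16²/12 - 13·4²/2 = 104/3 kN·m
Load 2 — triangular load w₀=10 kN/m (0→w₀ over full span):
  M_2 = 3w₀Lx/20 - w₀L²/30 - w₀x³/(6L) = 3·10·16·4/20 - 10·16²/30 - 10·4³/(6·16) = 4 kN·m
Load 3 — applied couple M₀=11 kN·m at a=32/3 m (b=L-a=16/3):
  M_3 = R_Ax - M_A  [x≤a] with R_A=11/12, M_A=11/3 = (11/12)·4 - (11/3) = 0 kN·m
Superposition: M = Σ M_i = 116/3 kN·m ≈ 38.666667 kN·m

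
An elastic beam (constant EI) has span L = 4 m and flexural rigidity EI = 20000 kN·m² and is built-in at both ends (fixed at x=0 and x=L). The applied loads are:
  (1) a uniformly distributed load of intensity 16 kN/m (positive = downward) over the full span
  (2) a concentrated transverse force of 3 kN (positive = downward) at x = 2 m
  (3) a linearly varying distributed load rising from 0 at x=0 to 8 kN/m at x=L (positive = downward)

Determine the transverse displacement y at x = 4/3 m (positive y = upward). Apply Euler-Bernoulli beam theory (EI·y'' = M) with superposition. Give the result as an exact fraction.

y(4/3) = -10147/18225000 m

Load 1 — uniform load w=16 kN/m over full span:
  y_1 = -wx²(L-x)²/(24EI) = -16·(4/3)²·(4-(4/3))²/(24·20000) = -64/151875 m
Load 2 — point force P=3 kN at a=2 m (b=L-a=2):
  y_2 = -Pb²x²(3aL-(3a+b)x)/(6L³EI)  [x≤a] = -3·2²·(4/3)²·(3·2·4-(3·2+2)·(4/3))/(6·4³·20000) = -1/27000 m
Load 3 — triangular load w₀=8 kN/m (0→w₀ over full span):
  y_3 = -w₀x²(L-x)²(x+2L)/(120LEI) = -8·(4/3)²·(4-(4/3))²·((4/3)+2·4)/(120·4·20000) = -224/2278125 m
Superposition: y = Σ y_i = -10147/18225000 m ≈ -0.000557 m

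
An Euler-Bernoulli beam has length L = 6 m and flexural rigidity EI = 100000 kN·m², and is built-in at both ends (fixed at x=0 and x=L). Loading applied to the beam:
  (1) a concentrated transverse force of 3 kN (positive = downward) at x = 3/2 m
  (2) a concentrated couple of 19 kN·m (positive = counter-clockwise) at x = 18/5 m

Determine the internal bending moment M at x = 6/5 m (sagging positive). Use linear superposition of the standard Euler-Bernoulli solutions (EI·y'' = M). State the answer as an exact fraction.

Load 1 — point force P=3 kN at a=3/2 m (b=L-a=9/2):
  M_1 = Pb²(3a+b)x/L³ - Pab²/L²  [x≤a] = 3·(9/2)²·(3·(3/2)+(9/2))·(6/5)/6³ - 3·(3/2)·(9/2)²/6² = 81/160 kN·m
Load 2 — applied couple M₀=19 kN·m at a=18/5 m (b=L-a=12/5):
  M_2 = R_Ax - M_A  [x≤a] with R_A=114/25, M_A=152/25 = (114/25)·(6/5) - (152/25) = -76/125 kN·m
Superposition: M = Σ M_i = -407/4000 kN·m ≈ -0.101750 kN·m

M(6/5) = -407/4000 kN·m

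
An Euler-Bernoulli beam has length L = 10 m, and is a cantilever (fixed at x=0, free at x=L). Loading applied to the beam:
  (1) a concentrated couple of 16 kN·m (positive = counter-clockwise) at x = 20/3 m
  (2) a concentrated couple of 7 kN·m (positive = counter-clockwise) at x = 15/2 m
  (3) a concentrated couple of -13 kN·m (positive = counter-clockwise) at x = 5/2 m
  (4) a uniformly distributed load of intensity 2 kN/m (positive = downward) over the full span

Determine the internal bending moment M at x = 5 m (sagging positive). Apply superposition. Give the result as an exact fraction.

Load 1 — applied couple M₀=16 kN·m at a=20/3 m (b=L-a=10/3):
  M_1 = M₀  [x≤a] = 16 = 16 kN·m
Load 2 — applied couple M₀=7 kN·m at a=15/2 m (b=L-a=5/2):
  M_2 = M₀  [x≤a] = 7 = 7 kN·m
Load 3 — applied couple M₀=-13 kN·m at a=5/2 m (b=L-a=15/2):
  M_3 = 0  [x>a] = 0 kN·m
Load 4 — uniform load w=2 kN/m over full span:
  M_4 = -w(L-x)²/2 = -2·(10-5)²/2 = -25 kN·m
Superposition: M = Σ M_i = -2 kN·m ≈ -2.000000 kN·m

M(5) = -2 kN·m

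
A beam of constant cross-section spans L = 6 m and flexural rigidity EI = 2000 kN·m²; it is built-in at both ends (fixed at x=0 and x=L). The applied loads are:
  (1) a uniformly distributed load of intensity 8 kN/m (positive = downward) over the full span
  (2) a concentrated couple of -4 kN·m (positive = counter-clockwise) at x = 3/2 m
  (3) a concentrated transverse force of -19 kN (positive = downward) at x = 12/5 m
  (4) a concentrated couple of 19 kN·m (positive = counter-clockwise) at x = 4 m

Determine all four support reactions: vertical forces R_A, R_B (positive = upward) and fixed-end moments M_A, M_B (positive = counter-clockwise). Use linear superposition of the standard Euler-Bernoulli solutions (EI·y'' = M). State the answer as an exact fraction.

Load 1 — uniform load w=8 kN/m over full span:
  R_A = wL/2 = 8·6/2 = 24 kN
  M_A = wL²/12 = 8·6²/12 = 24 kN·m
  R_B = wL/2 = 8·6/2 = 24 kN
  M_B = -wL²/12 = -8·6²/12 = -24 kN·m
Load 2 — applied couple M₀=-4 kN·m at a=3/2 m (b=L-a=9/2):
  R_A = 6M₀ab/L³ = 6·(-4)·(3/2)·(9/2)/6³ = -3/4 kN
  M_A = M₀b(2a-b)/L² = (-4)·(9/2)·(2·(3/2)-(9/2))/6² = 3/4 kN·m
  R_B = -6M₀ab/L³ = -6·(-4)·(3/2)·(9/2)/6³ = 3/4 kN
  M_B = M₀a(2b-a)/L² = (-4)·(3/2)·(2·(9/2)-(3/2))/6² = -5/4 kN·m
Load 3 — point force P=-19 kN at a=12/5 m (b=L-a=18/5):
  R_A = Pb²(3a+b)/L³ = (-19)·(18/5)²·(3·(12/5)+(18/5))/6³ = -1539/125 kN
  M_A = Pab²/L² = (-19)·(12/5)·(18/5)²/6² = -2052/125 kN·m
  R_B = Pa²(a+3b)/L³ = (-19)·(12/5)²·((12/5)+3·(18/5))/6³ = -836/125 kN
  M_B = -Pa²b/L² = -(-19)·(12/5)²·(18/5)/6² = 1368/125 kN·m
Load 4 — applied couple M₀=19 kN·m at a=4 m (b=L-a=2):
  R_A = 6M₀ab/L³ = 6·19·4·2/6³ = 38/9 kN
  M_A = M₀b(2a-b)/L² = 19·2·(2·4-2)/6² = 19/3 kN·m
  R_B = -6M₀ab/L³ = -6·19·4·2/6³ = -38/9 kN
  M_B = M₀a(2b-a)/L² = 19·4·(2·2-4)/6² = 0 kN·m
Superposition: R_A = 68221/4500 kN, M_A = 22001/1500 kN·m, R_B = 62279/4500 kN, M_B = -7153/500 kN·m

R_A = 68221/4500 kN, M_A = 22001/1500 kN·m, R_B = 62279/4500 kN, M_B = -7153/500 kN·m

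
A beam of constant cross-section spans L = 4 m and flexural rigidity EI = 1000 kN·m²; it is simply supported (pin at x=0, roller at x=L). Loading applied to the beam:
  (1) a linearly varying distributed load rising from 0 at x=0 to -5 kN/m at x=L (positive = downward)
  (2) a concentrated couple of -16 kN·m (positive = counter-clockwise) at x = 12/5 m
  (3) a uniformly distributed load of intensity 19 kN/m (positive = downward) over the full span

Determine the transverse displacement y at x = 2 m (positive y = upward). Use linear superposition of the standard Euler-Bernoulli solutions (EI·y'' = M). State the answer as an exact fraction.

y(2) = -1231/25000 m

Load 1 — triangular load w₀=-5 kN/m (0→w₀ over full span):
  y_1 = -w₀x(7L⁴-10L²x²+3x⁴)/(360LEI) = -(-5)·2·(7·4⁴-10·4²·2²+3·2⁴)/(360·4·1000) = 1/120 m
Load 2 — applied couple M₀=-16 kN·m at a=12/5 m (b=L-a=8/5):
  y_2 = (M₀x³/(6L)+C₁x)/EI  [x≤a] with C₁=M₀(3b²-L²)/(6L)=416/75 = ((-16)·2³/(6·4)+(416/75)·2)/1000 = 18/3125 m
Load 3 — uniform load w=19 kN/m over full span:
  y_3 = -wx(L³-2Lx²+x³)/(24EI) = -19·2·(4³-2·4·2²+2³)/(24·1000) = -19/300 m
Superposition: y = Σ y_i = -1231/25000 m ≈ -0.049240 m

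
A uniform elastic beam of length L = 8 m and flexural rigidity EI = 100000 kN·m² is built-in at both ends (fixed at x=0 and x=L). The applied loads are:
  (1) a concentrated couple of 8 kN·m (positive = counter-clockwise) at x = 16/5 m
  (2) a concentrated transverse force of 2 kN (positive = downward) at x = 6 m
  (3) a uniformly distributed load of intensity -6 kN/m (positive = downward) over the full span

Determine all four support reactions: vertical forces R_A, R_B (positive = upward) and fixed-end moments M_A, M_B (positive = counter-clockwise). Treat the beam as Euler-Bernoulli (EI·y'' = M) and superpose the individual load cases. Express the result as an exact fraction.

Load 1 — applied couple M₀=8 kN·m at a=16/5 m (b=L-a=24/5):
  R_A = 6M₀ab/L³ = 6·8·(16/5)·(24/5)/8³ = 36/25 kN
  M_A = M₀b(2a-b)/L² = 8·(24/5)·(2·(16/5)-(24/5))/8² = 24/25 kN·m
  R_B = -6M₀ab/L³ = -6·8·(16/5)·(24/5)/8³ = -36/25 kN
  M_B = M₀a(2b-a)/L² = 8·(16/5)·(2·(24/5)-(16/5))/8² = 64/25 kN·m
Load 2 — point force P=2 kN at a=6 m (b=L-a=2):
  R_A = Pb²(3a+b)/L³ = 2·2²·(3·6+2)/8³ = 5/16 kN
  M_A = Pab²/L² = 2·6·2²/8² = 3/4 kN·m
  R_B = Pa²(a+3b)/L³ = 2·6²·(6+3·2)/8³ = 27/16 kN
  M_B = -Pa²b/L² = -2·6²·2/8² = -9/4 kN·m
Load 3 — uniform load w=-6 kN/m over full span:
  R_A = wL/2 = (-6)·8/2 = -24 kN
  M_A = wL²/12 = (-6)·8²/12 = -32 kN·m
  R_B = wL/2 = (-6)·8/2 = -24 kN
  M_B = -wL²/12 = -(-6)·8²/12 = 32 kN·m
Superposition: R_A = -8899/400 kN, M_A = -3029/100 kN·m, R_B = -9501/400 kN, M_B = 3231/100 kN·m

R_A = -8899/400 kN, M_A = -3029/100 kN·m, R_B = -9501/400 kN, M_B = 3231/100 kN·m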